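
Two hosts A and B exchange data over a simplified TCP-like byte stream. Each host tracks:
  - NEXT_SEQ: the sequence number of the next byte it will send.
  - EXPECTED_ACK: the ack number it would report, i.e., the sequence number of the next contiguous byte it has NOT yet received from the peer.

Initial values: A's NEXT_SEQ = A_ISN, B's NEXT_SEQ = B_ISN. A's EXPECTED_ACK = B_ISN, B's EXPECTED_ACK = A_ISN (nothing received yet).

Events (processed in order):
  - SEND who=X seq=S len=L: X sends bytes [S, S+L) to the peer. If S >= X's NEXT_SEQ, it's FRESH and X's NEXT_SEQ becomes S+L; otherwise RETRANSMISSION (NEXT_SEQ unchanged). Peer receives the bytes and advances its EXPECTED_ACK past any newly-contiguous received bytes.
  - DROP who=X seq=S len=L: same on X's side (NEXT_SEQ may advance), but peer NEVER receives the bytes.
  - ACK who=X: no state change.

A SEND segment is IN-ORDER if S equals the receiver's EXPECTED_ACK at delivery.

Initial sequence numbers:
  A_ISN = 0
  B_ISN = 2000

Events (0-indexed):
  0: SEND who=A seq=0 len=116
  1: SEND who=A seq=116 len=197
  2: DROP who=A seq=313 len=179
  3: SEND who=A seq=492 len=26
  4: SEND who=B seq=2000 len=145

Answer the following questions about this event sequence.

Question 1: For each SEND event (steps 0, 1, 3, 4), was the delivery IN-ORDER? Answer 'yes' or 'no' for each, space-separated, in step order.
Answer: yes yes no yes

Derivation:
Step 0: SEND seq=0 -> in-order
Step 1: SEND seq=116 -> in-order
Step 3: SEND seq=492 -> out-of-order
Step 4: SEND seq=2000 -> in-order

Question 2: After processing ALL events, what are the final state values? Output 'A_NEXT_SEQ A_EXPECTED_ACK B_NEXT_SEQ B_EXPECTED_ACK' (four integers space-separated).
After event 0: A_seq=116 A_ack=2000 B_seq=2000 B_ack=116
After event 1: A_seq=313 A_ack=2000 B_seq=2000 B_ack=313
After event 2: A_seq=492 A_ack=2000 B_seq=2000 B_ack=313
After event 3: A_seq=518 A_ack=2000 B_seq=2000 B_ack=313
After event 4: A_seq=518 A_ack=2145 B_seq=2145 B_ack=313

Answer: 518 2145 2145 313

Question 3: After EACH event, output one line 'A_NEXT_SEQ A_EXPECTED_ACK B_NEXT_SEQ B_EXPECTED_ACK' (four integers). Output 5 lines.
116 2000 2000 116
313 2000 2000 313
492 2000 2000 313
518 2000 2000 313
518 2145 2145 313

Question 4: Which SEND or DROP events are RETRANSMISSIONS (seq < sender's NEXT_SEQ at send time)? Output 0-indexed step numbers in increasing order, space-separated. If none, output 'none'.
Answer: none

Derivation:
Step 0: SEND seq=0 -> fresh
Step 1: SEND seq=116 -> fresh
Step 2: DROP seq=313 -> fresh
Step 3: SEND seq=492 -> fresh
Step 4: SEND seq=2000 -> fresh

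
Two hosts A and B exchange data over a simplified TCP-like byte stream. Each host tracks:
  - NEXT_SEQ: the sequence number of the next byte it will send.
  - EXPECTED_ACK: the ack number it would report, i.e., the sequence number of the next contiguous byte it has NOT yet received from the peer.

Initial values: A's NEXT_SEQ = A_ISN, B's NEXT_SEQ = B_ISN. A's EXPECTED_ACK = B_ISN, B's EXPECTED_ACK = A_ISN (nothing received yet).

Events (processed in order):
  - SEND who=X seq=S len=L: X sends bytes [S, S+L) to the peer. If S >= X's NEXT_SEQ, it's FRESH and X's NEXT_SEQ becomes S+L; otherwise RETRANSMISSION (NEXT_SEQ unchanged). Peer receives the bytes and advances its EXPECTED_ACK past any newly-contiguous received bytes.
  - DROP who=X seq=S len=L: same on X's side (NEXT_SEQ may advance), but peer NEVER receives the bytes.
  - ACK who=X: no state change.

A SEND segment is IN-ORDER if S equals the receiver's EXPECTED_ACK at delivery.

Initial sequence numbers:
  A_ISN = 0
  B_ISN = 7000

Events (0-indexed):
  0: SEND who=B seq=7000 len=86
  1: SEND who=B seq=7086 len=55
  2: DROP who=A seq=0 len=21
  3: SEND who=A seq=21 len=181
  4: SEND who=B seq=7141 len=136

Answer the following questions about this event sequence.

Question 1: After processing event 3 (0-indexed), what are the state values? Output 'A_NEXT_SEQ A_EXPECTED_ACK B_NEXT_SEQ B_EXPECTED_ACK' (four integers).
After event 0: A_seq=0 A_ack=7086 B_seq=7086 B_ack=0
After event 1: A_seq=0 A_ack=7141 B_seq=7141 B_ack=0
After event 2: A_seq=21 A_ack=7141 B_seq=7141 B_ack=0
After event 3: A_seq=202 A_ack=7141 B_seq=7141 B_ack=0

202 7141 7141 0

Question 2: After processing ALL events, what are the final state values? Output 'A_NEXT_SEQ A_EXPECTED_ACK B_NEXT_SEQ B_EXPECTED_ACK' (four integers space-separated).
Answer: 202 7277 7277 0

Derivation:
After event 0: A_seq=0 A_ack=7086 B_seq=7086 B_ack=0
After event 1: A_seq=0 A_ack=7141 B_seq=7141 B_ack=0
After event 2: A_seq=21 A_ack=7141 B_seq=7141 B_ack=0
After event 3: A_seq=202 A_ack=7141 B_seq=7141 B_ack=0
After event 4: A_seq=202 A_ack=7277 B_seq=7277 B_ack=0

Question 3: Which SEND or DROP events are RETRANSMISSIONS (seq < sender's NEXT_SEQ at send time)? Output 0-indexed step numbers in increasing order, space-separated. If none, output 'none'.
Step 0: SEND seq=7000 -> fresh
Step 1: SEND seq=7086 -> fresh
Step 2: DROP seq=0 -> fresh
Step 3: SEND seq=21 -> fresh
Step 4: SEND seq=7141 -> fresh

Answer: none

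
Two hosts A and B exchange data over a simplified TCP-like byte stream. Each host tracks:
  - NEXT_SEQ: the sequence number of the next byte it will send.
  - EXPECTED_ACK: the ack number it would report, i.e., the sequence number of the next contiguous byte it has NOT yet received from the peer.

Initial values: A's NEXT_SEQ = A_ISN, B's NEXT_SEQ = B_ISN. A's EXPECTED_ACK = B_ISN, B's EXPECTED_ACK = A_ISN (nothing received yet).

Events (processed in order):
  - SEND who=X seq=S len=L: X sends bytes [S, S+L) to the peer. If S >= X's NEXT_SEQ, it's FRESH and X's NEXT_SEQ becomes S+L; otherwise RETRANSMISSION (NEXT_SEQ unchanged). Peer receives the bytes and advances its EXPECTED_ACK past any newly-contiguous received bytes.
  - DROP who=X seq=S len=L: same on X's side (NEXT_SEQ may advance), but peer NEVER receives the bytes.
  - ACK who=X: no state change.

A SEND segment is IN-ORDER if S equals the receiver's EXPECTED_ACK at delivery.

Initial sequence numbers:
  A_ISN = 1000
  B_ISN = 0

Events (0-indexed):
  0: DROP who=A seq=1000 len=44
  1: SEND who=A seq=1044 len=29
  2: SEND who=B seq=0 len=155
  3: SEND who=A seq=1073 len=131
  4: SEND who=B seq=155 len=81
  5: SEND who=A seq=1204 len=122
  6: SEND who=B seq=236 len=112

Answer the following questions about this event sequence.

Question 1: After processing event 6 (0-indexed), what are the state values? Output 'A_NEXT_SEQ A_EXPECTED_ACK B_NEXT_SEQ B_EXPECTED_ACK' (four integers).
After event 0: A_seq=1044 A_ack=0 B_seq=0 B_ack=1000
After event 1: A_seq=1073 A_ack=0 B_seq=0 B_ack=1000
After event 2: A_seq=1073 A_ack=155 B_seq=155 B_ack=1000
After event 3: A_seq=1204 A_ack=155 B_seq=155 B_ack=1000
After event 4: A_seq=1204 A_ack=236 B_seq=236 B_ack=1000
After event 5: A_seq=1326 A_ack=236 B_seq=236 B_ack=1000
After event 6: A_seq=1326 A_ack=348 B_seq=348 B_ack=1000

1326 348 348 1000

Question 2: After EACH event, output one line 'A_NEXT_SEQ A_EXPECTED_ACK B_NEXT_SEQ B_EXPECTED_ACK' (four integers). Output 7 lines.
1044 0 0 1000
1073 0 0 1000
1073 155 155 1000
1204 155 155 1000
1204 236 236 1000
1326 236 236 1000
1326 348 348 1000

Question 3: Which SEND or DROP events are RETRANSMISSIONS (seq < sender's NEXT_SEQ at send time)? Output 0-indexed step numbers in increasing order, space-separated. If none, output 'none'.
Step 0: DROP seq=1000 -> fresh
Step 1: SEND seq=1044 -> fresh
Step 2: SEND seq=0 -> fresh
Step 3: SEND seq=1073 -> fresh
Step 4: SEND seq=155 -> fresh
Step 5: SEND seq=1204 -> fresh
Step 6: SEND seq=236 -> fresh

Answer: none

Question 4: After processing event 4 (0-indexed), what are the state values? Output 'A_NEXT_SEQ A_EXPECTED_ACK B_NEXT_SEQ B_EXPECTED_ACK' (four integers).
After event 0: A_seq=1044 A_ack=0 B_seq=0 B_ack=1000
After event 1: A_seq=1073 A_ack=0 B_seq=0 B_ack=1000
After event 2: A_seq=1073 A_ack=155 B_seq=155 B_ack=1000
After event 3: A_seq=1204 A_ack=155 B_seq=155 B_ack=1000
After event 4: A_seq=1204 A_ack=236 B_seq=236 B_ack=1000

1204 236 236 1000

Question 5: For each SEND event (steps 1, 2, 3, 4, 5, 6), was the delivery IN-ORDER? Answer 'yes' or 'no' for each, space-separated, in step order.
Step 1: SEND seq=1044 -> out-of-order
Step 2: SEND seq=0 -> in-order
Step 3: SEND seq=1073 -> out-of-order
Step 4: SEND seq=155 -> in-order
Step 5: SEND seq=1204 -> out-of-order
Step 6: SEND seq=236 -> in-order

Answer: no yes no yes no yes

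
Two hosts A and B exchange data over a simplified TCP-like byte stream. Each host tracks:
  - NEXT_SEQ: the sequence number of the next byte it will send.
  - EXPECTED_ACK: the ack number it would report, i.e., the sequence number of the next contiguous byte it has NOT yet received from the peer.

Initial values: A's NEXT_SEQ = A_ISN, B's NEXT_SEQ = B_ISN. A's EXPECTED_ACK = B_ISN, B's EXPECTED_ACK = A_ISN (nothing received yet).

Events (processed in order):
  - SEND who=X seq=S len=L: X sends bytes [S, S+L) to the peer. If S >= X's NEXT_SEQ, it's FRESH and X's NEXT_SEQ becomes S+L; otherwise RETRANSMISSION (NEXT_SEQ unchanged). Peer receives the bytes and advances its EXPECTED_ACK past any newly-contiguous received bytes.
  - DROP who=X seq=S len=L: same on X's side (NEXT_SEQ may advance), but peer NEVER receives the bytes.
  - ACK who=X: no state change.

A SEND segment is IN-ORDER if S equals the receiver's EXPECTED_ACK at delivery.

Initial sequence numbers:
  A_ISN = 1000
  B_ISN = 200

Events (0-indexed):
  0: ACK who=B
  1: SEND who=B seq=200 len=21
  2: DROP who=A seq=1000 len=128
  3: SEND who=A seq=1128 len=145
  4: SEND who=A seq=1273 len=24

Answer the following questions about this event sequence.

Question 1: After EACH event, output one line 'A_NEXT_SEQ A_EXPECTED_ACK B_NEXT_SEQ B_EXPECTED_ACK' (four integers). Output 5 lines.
1000 200 200 1000
1000 221 221 1000
1128 221 221 1000
1273 221 221 1000
1297 221 221 1000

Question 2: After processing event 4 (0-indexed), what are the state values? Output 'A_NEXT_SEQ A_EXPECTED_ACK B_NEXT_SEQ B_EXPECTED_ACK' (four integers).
After event 0: A_seq=1000 A_ack=200 B_seq=200 B_ack=1000
After event 1: A_seq=1000 A_ack=221 B_seq=221 B_ack=1000
After event 2: A_seq=1128 A_ack=221 B_seq=221 B_ack=1000
After event 3: A_seq=1273 A_ack=221 B_seq=221 B_ack=1000
After event 4: A_seq=1297 A_ack=221 B_seq=221 B_ack=1000

1297 221 221 1000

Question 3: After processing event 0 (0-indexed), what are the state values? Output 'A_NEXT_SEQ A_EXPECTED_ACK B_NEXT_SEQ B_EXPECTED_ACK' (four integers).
After event 0: A_seq=1000 A_ack=200 B_seq=200 B_ack=1000

1000 200 200 1000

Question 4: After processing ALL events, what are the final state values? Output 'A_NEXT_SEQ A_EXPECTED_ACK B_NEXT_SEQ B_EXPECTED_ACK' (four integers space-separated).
After event 0: A_seq=1000 A_ack=200 B_seq=200 B_ack=1000
After event 1: A_seq=1000 A_ack=221 B_seq=221 B_ack=1000
After event 2: A_seq=1128 A_ack=221 B_seq=221 B_ack=1000
After event 3: A_seq=1273 A_ack=221 B_seq=221 B_ack=1000
After event 4: A_seq=1297 A_ack=221 B_seq=221 B_ack=1000

Answer: 1297 221 221 1000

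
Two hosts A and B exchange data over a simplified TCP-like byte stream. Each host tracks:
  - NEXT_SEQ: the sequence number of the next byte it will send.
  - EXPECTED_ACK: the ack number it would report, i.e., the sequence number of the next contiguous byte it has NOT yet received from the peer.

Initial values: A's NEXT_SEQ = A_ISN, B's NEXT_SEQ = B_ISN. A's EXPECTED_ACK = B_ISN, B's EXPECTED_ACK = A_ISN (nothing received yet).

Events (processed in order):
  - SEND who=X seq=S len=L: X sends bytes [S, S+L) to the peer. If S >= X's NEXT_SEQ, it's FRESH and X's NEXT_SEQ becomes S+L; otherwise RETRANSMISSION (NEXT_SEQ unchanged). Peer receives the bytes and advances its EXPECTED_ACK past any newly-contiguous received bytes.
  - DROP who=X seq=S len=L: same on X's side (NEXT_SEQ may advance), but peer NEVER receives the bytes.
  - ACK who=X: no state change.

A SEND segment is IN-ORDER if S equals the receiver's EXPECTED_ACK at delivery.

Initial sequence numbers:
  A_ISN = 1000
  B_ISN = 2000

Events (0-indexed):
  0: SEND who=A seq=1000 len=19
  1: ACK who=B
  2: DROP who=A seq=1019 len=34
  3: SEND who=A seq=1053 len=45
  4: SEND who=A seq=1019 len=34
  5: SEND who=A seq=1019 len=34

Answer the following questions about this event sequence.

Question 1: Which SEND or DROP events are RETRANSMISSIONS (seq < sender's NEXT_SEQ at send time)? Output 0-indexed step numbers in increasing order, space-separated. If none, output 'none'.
Step 0: SEND seq=1000 -> fresh
Step 2: DROP seq=1019 -> fresh
Step 3: SEND seq=1053 -> fresh
Step 4: SEND seq=1019 -> retransmit
Step 5: SEND seq=1019 -> retransmit

Answer: 4 5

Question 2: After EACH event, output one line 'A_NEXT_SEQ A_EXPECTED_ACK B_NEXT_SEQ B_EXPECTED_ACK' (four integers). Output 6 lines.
1019 2000 2000 1019
1019 2000 2000 1019
1053 2000 2000 1019
1098 2000 2000 1019
1098 2000 2000 1098
1098 2000 2000 1098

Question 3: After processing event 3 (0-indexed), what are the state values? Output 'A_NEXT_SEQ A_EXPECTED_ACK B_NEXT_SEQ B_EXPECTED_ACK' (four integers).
After event 0: A_seq=1019 A_ack=2000 B_seq=2000 B_ack=1019
After event 1: A_seq=1019 A_ack=2000 B_seq=2000 B_ack=1019
After event 2: A_seq=1053 A_ack=2000 B_seq=2000 B_ack=1019
After event 3: A_seq=1098 A_ack=2000 B_seq=2000 B_ack=1019

1098 2000 2000 1019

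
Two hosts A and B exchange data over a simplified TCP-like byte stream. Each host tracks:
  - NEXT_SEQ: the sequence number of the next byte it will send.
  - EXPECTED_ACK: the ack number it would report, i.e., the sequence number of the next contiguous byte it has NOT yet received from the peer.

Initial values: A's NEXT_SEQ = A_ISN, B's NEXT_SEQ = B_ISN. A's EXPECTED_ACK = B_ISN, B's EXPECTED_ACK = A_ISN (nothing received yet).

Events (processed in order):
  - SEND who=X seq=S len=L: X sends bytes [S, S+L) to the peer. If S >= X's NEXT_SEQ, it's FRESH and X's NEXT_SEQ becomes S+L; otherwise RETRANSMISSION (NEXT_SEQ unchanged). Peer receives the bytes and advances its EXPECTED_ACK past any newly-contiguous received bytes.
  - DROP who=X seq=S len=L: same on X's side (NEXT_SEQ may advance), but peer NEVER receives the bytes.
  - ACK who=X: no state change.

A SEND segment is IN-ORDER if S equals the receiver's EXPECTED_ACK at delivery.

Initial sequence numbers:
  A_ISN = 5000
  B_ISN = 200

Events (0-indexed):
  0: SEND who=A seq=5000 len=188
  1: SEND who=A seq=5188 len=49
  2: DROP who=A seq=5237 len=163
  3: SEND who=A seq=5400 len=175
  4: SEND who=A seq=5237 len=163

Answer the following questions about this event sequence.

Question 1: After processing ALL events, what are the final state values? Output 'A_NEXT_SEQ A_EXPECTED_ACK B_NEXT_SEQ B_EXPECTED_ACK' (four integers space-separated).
Answer: 5575 200 200 5575

Derivation:
After event 0: A_seq=5188 A_ack=200 B_seq=200 B_ack=5188
After event 1: A_seq=5237 A_ack=200 B_seq=200 B_ack=5237
After event 2: A_seq=5400 A_ack=200 B_seq=200 B_ack=5237
After event 3: A_seq=5575 A_ack=200 B_seq=200 B_ack=5237
After event 4: A_seq=5575 A_ack=200 B_seq=200 B_ack=5575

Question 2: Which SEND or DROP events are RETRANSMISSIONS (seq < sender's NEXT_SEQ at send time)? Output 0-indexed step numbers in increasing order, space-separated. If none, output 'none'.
Step 0: SEND seq=5000 -> fresh
Step 1: SEND seq=5188 -> fresh
Step 2: DROP seq=5237 -> fresh
Step 3: SEND seq=5400 -> fresh
Step 4: SEND seq=5237 -> retransmit

Answer: 4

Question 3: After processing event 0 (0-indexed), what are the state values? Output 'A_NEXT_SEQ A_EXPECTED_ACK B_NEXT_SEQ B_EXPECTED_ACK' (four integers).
After event 0: A_seq=5188 A_ack=200 B_seq=200 B_ack=5188

5188 200 200 5188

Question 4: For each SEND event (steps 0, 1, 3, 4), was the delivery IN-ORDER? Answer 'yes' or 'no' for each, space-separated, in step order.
Step 0: SEND seq=5000 -> in-order
Step 1: SEND seq=5188 -> in-order
Step 3: SEND seq=5400 -> out-of-order
Step 4: SEND seq=5237 -> in-order

Answer: yes yes no yes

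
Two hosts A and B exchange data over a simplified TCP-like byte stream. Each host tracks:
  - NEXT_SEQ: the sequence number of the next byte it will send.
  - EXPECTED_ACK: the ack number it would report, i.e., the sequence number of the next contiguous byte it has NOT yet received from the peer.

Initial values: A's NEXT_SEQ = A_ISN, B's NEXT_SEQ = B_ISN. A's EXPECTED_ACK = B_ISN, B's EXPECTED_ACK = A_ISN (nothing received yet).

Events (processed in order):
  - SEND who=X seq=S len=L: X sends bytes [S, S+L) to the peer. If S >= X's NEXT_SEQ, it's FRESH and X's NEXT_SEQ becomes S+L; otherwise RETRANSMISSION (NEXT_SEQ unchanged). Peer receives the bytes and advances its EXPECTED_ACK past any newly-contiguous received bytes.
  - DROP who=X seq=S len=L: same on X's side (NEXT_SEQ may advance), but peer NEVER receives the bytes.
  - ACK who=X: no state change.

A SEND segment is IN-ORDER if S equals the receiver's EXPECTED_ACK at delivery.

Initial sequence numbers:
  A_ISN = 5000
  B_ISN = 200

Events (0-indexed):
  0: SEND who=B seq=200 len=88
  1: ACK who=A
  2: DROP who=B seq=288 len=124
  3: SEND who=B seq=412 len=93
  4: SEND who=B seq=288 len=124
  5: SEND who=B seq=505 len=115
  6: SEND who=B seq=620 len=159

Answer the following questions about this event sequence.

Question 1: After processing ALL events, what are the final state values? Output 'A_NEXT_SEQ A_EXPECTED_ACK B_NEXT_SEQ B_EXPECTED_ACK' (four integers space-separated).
Answer: 5000 779 779 5000

Derivation:
After event 0: A_seq=5000 A_ack=288 B_seq=288 B_ack=5000
After event 1: A_seq=5000 A_ack=288 B_seq=288 B_ack=5000
After event 2: A_seq=5000 A_ack=288 B_seq=412 B_ack=5000
After event 3: A_seq=5000 A_ack=288 B_seq=505 B_ack=5000
After event 4: A_seq=5000 A_ack=505 B_seq=505 B_ack=5000
After event 5: A_seq=5000 A_ack=620 B_seq=620 B_ack=5000
After event 6: A_seq=5000 A_ack=779 B_seq=779 B_ack=5000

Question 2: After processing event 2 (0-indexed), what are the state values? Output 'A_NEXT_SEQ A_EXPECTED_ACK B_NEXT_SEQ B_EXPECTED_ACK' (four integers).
After event 0: A_seq=5000 A_ack=288 B_seq=288 B_ack=5000
After event 1: A_seq=5000 A_ack=288 B_seq=288 B_ack=5000
After event 2: A_seq=5000 A_ack=288 B_seq=412 B_ack=5000

5000 288 412 5000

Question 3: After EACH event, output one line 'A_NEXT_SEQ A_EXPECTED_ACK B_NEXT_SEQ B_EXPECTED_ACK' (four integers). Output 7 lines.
5000 288 288 5000
5000 288 288 5000
5000 288 412 5000
5000 288 505 5000
5000 505 505 5000
5000 620 620 5000
5000 779 779 5000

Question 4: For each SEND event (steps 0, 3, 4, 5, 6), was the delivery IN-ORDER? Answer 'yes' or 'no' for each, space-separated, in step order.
Answer: yes no yes yes yes

Derivation:
Step 0: SEND seq=200 -> in-order
Step 3: SEND seq=412 -> out-of-order
Step 4: SEND seq=288 -> in-order
Step 5: SEND seq=505 -> in-order
Step 6: SEND seq=620 -> in-order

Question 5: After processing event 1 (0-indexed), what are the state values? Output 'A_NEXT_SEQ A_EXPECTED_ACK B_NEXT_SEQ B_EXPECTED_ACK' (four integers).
After event 0: A_seq=5000 A_ack=288 B_seq=288 B_ack=5000
After event 1: A_seq=5000 A_ack=288 B_seq=288 B_ack=5000

5000 288 288 5000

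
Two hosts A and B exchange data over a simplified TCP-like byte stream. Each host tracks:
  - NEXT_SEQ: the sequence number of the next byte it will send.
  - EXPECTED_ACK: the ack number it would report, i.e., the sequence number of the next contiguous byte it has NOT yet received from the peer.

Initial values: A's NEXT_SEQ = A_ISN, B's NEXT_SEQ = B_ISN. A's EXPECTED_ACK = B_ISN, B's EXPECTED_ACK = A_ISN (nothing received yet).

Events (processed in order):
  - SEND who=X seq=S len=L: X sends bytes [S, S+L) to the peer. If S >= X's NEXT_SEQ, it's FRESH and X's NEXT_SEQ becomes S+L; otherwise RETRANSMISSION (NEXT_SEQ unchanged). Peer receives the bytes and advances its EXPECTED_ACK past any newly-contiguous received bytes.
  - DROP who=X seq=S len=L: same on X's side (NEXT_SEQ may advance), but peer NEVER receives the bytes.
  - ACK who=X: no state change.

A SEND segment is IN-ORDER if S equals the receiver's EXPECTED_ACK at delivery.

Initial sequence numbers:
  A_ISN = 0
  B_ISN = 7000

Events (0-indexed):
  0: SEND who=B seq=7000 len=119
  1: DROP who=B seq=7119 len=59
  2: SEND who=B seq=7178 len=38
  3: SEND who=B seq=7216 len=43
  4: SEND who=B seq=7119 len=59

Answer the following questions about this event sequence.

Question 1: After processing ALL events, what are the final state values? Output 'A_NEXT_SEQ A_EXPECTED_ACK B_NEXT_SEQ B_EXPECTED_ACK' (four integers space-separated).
Answer: 0 7259 7259 0

Derivation:
After event 0: A_seq=0 A_ack=7119 B_seq=7119 B_ack=0
After event 1: A_seq=0 A_ack=7119 B_seq=7178 B_ack=0
After event 2: A_seq=0 A_ack=7119 B_seq=7216 B_ack=0
After event 3: A_seq=0 A_ack=7119 B_seq=7259 B_ack=0
After event 4: A_seq=0 A_ack=7259 B_seq=7259 B_ack=0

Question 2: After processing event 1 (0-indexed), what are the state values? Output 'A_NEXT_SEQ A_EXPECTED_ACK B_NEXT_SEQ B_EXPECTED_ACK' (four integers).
After event 0: A_seq=0 A_ack=7119 B_seq=7119 B_ack=0
After event 1: A_seq=0 A_ack=7119 B_seq=7178 B_ack=0

0 7119 7178 0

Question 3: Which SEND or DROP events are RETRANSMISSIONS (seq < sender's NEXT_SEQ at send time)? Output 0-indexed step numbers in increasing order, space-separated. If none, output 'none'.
Step 0: SEND seq=7000 -> fresh
Step 1: DROP seq=7119 -> fresh
Step 2: SEND seq=7178 -> fresh
Step 3: SEND seq=7216 -> fresh
Step 4: SEND seq=7119 -> retransmit

Answer: 4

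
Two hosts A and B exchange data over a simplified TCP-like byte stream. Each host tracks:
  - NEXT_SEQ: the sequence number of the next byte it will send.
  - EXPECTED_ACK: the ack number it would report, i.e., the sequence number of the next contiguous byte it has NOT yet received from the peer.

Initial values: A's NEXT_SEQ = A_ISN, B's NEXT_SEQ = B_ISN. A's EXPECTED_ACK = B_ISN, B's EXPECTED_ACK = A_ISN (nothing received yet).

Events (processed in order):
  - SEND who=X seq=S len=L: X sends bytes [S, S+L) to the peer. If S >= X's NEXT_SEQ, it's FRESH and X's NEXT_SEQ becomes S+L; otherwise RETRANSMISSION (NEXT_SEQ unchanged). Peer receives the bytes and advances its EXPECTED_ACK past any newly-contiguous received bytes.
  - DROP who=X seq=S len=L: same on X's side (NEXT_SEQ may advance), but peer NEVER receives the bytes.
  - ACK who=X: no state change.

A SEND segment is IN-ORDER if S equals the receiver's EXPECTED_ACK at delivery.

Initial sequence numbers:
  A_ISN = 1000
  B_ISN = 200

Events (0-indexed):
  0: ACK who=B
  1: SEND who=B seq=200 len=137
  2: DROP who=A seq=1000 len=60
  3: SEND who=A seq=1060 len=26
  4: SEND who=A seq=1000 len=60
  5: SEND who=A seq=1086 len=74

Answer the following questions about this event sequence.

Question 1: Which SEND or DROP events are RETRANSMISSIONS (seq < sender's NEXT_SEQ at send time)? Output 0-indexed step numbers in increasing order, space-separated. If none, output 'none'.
Answer: 4

Derivation:
Step 1: SEND seq=200 -> fresh
Step 2: DROP seq=1000 -> fresh
Step 3: SEND seq=1060 -> fresh
Step 4: SEND seq=1000 -> retransmit
Step 5: SEND seq=1086 -> fresh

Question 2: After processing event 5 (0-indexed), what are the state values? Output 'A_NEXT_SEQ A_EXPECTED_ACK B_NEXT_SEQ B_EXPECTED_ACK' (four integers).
After event 0: A_seq=1000 A_ack=200 B_seq=200 B_ack=1000
After event 1: A_seq=1000 A_ack=337 B_seq=337 B_ack=1000
After event 2: A_seq=1060 A_ack=337 B_seq=337 B_ack=1000
After event 3: A_seq=1086 A_ack=337 B_seq=337 B_ack=1000
After event 4: A_seq=1086 A_ack=337 B_seq=337 B_ack=1086
After event 5: A_seq=1160 A_ack=337 B_seq=337 B_ack=1160

1160 337 337 1160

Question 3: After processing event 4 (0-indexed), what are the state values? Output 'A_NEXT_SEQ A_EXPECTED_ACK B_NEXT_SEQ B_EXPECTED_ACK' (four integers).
After event 0: A_seq=1000 A_ack=200 B_seq=200 B_ack=1000
After event 1: A_seq=1000 A_ack=337 B_seq=337 B_ack=1000
After event 2: A_seq=1060 A_ack=337 B_seq=337 B_ack=1000
After event 3: A_seq=1086 A_ack=337 B_seq=337 B_ack=1000
After event 4: A_seq=1086 A_ack=337 B_seq=337 B_ack=1086

1086 337 337 1086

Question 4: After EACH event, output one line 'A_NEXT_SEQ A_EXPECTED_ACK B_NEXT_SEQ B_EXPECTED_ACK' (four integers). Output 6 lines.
1000 200 200 1000
1000 337 337 1000
1060 337 337 1000
1086 337 337 1000
1086 337 337 1086
1160 337 337 1160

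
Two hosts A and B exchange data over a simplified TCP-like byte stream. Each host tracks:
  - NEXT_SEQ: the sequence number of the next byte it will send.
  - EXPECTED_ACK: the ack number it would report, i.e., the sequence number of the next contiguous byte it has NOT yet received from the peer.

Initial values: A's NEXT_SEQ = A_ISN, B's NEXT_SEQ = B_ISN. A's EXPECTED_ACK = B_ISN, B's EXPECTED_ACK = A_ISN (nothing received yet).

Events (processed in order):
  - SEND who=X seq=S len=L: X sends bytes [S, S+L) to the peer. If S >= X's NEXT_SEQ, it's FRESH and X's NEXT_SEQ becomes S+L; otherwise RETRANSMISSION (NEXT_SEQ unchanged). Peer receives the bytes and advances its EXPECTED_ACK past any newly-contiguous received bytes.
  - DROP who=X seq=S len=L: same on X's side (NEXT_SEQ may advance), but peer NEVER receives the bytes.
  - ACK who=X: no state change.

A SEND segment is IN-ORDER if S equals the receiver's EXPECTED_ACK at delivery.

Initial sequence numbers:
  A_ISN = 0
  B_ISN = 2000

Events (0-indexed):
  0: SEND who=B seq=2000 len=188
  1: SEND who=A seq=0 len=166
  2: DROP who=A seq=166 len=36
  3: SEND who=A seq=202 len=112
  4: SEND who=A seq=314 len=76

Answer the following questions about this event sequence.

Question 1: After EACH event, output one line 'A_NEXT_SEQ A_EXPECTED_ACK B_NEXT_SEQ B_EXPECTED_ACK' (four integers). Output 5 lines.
0 2188 2188 0
166 2188 2188 166
202 2188 2188 166
314 2188 2188 166
390 2188 2188 166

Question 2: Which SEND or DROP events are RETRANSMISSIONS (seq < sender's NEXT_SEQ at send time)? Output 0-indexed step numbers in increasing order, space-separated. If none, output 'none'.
Answer: none

Derivation:
Step 0: SEND seq=2000 -> fresh
Step 1: SEND seq=0 -> fresh
Step 2: DROP seq=166 -> fresh
Step 3: SEND seq=202 -> fresh
Step 4: SEND seq=314 -> fresh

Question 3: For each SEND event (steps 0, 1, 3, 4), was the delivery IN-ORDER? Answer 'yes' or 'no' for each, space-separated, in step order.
Answer: yes yes no no

Derivation:
Step 0: SEND seq=2000 -> in-order
Step 1: SEND seq=0 -> in-order
Step 3: SEND seq=202 -> out-of-order
Step 4: SEND seq=314 -> out-of-order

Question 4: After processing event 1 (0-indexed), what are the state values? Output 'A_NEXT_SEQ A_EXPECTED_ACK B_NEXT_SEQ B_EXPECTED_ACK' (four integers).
After event 0: A_seq=0 A_ack=2188 B_seq=2188 B_ack=0
After event 1: A_seq=166 A_ack=2188 B_seq=2188 B_ack=166

166 2188 2188 166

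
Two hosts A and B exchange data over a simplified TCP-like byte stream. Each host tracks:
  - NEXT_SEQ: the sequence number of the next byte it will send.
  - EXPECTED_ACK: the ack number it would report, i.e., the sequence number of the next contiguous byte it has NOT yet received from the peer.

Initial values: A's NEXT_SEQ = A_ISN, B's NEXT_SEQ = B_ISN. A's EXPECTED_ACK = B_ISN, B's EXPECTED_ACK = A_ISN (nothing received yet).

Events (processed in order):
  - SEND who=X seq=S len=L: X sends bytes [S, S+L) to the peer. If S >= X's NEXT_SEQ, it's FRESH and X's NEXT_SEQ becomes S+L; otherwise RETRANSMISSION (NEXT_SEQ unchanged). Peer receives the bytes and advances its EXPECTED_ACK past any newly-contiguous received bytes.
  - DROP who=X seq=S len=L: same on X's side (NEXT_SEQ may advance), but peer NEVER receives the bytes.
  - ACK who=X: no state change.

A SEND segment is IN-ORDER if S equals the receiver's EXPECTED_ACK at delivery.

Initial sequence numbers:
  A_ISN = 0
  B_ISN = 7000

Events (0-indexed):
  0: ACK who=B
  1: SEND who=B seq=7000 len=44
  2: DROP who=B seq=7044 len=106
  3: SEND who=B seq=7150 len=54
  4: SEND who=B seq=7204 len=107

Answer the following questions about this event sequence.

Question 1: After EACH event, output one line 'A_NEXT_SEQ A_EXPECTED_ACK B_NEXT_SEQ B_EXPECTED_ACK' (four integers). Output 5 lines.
0 7000 7000 0
0 7044 7044 0
0 7044 7150 0
0 7044 7204 0
0 7044 7311 0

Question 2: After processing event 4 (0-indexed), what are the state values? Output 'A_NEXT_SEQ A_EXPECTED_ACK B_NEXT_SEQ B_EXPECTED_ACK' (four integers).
After event 0: A_seq=0 A_ack=7000 B_seq=7000 B_ack=0
After event 1: A_seq=0 A_ack=7044 B_seq=7044 B_ack=0
After event 2: A_seq=0 A_ack=7044 B_seq=7150 B_ack=0
After event 3: A_seq=0 A_ack=7044 B_seq=7204 B_ack=0
After event 4: A_seq=0 A_ack=7044 B_seq=7311 B_ack=0

0 7044 7311 0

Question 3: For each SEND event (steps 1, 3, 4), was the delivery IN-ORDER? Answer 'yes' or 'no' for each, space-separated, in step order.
Step 1: SEND seq=7000 -> in-order
Step 3: SEND seq=7150 -> out-of-order
Step 4: SEND seq=7204 -> out-of-order

Answer: yes no no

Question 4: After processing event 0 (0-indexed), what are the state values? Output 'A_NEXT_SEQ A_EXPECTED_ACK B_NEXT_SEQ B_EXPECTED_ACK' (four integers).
After event 0: A_seq=0 A_ack=7000 B_seq=7000 B_ack=0

0 7000 7000 0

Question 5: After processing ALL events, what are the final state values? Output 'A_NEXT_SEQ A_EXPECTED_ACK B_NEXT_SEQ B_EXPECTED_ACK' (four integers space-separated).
Answer: 0 7044 7311 0

Derivation:
After event 0: A_seq=0 A_ack=7000 B_seq=7000 B_ack=0
After event 1: A_seq=0 A_ack=7044 B_seq=7044 B_ack=0
After event 2: A_seq=0 A_ack=7044 B_seq=7150 B_ack=0
After event 3: A_seq=0 A_ack=7044 B_seq=7204 B_ack=0
After event 4: A_seq=0 A_ack=7044 B_seq=7311 B_ack=0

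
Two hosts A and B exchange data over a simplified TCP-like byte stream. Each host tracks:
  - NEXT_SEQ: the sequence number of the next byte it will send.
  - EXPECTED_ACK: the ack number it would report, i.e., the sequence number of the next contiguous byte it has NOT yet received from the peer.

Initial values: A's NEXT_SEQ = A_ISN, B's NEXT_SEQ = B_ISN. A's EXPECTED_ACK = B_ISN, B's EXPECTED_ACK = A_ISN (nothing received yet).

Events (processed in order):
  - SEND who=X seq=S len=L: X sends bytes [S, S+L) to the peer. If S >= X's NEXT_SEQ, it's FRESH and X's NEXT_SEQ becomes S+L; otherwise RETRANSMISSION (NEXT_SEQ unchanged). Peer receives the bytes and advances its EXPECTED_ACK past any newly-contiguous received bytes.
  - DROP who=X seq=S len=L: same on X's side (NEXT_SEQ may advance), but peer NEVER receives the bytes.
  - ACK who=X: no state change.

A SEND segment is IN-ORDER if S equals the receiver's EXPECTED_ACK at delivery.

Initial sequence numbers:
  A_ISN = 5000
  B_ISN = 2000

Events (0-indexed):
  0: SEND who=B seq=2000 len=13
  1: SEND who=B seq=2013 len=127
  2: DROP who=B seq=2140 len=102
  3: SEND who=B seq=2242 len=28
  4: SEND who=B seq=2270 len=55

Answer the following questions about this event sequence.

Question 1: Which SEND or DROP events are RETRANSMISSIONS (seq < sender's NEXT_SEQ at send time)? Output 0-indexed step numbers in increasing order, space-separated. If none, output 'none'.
Step 0: SEND seq=2000 -> fresh
Step 1: SEND seq=2013 -> fresh
Step 2: DROP seq=2140 -> fresh
Step 3: SEND seq=2242 -> fresh
Step 4: SEND seq=2270 -> fresh

Answer: none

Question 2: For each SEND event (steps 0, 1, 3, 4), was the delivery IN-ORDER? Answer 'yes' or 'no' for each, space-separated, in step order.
Step 0: SEND seq=2000 -> in-order
Step 1: SEND seq=2013 -> in-order
Step 3: SEND seq=2242 -> out-of-order
Step 4: SEND seq=2270 -> out-of-order

Answer: yes yes no no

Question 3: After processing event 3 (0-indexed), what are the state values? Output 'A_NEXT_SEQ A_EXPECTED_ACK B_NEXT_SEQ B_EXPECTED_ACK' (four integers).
After event 0: A_seq=5000 A_ack=2013 B_seq=2013 B_ack=5000
After event 1: A_seq=5000 A_ack=2140 B_seq=2140 B_ack=5000
After event 2: A_seq=5000 A_ack=2140 B_seq=2242 B_ack=5000
After event 3: A_seq=5000 A_ack=2140 B_seq=2270 B_ack=5000

5000 2140 2270 5000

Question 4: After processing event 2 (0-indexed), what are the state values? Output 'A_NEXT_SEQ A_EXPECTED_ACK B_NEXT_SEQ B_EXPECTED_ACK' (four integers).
After event 0: A_seq=5000 A_ack=2013 B_seq=2013 B_ack=5000
After event 1: A_seq=5000 A_ack=2140 B_seq=2140 B_ack=5000
After event 2: A_seq=5000 A_ack=2140 B_seq=2242 B_ack=5000

5000 2140 2242 5000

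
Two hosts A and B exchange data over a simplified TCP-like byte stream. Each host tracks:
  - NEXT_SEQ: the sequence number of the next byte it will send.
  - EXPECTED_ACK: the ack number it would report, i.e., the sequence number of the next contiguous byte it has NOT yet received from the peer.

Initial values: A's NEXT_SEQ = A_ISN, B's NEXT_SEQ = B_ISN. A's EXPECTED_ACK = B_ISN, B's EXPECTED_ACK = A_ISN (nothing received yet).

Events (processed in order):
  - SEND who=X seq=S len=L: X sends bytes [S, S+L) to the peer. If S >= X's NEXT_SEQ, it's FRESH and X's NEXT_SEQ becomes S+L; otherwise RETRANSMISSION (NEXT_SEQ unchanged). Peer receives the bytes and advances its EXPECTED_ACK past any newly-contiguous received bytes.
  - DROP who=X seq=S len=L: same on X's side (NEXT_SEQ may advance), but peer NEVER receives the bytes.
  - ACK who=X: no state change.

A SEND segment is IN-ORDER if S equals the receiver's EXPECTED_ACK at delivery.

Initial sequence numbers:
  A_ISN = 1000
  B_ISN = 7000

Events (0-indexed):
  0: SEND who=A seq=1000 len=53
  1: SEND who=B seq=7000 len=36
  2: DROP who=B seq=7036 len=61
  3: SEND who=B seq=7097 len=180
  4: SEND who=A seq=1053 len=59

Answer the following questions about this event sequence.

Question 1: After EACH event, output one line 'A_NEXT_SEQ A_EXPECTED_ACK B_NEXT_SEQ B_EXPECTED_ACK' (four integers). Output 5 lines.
1053 7000 7000 1053
1053 7036 7036 1053
1053 7036 7097 1053
1053 7036 7277 1053
1112 7036 7277 1112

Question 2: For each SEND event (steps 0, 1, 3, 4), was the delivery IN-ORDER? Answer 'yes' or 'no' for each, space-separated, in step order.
Step 0: SEND seq=1000 -> in-order
Step 1: SEND seq=7000 -> in-order
Step 3: SEND seq=7097 -> out-of-order
Step 4: SEND seq=1053 -> in-order

Answer: yes yes no yes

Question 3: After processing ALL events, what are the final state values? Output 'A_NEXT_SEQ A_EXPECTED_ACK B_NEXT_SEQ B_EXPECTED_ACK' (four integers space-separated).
Answer: 1112 7036 7277 1112

Derivation:
After event 0: A_seq=1053 A_ack=7000 B_seq=7000 B_ack=1053
After event 1: A_seq=1053 A_ack=7036 B_seq=7036 B_ack=1053
After event 2: A_seq=1053 A_ack=7036 B_seq=7097 B_ack=1053
After event 3: A_seq=1053 A_ack=7036 B_seq=7277 B_ack=1053
After event 4: A_seq=1112 A_ack=7036 B_seq=7277 B_ack=1112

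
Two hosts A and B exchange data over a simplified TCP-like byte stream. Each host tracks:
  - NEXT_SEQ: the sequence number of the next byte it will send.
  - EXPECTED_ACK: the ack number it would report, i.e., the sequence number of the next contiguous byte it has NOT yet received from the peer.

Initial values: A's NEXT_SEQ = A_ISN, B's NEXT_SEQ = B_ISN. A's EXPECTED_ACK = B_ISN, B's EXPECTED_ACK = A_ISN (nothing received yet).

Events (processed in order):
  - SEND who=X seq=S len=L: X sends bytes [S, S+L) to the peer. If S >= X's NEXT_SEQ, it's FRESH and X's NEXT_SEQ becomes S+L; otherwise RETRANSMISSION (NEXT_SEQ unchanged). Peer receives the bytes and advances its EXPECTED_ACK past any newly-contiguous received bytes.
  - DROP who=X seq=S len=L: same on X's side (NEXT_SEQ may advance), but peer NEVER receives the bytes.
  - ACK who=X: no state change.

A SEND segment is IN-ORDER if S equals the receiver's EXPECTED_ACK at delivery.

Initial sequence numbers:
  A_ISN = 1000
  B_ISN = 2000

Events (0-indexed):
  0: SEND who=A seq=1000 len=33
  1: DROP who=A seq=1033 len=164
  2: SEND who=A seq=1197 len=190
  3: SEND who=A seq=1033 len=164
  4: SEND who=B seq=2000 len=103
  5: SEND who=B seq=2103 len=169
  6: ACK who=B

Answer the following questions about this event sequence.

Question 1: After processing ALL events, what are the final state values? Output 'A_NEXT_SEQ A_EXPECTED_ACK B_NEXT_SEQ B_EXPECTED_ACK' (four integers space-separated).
Answer: 1387 2272 2272 1387

Derivation:
After event 0: A_seq=1033 A_ack=2000 B_seq=2000 B_ack=1033
After event 1: A_seq=1197 A_ack=2000 B_seq=2000 B_ack=1033
After event 2: A_seq=1387 A_ack=2000 B_seq=2000 B_ack=1033
After event 3: A_seq=1387 A_ack=2000 B_seq=2000 B_ack=1387
After event 4: A_seq=1387 A_ack=2103 B_seq=2103 B_ack=1387
After event 5: A_seq=1387 A_ack=2272 B_seq=2272 B_ack=1387
After event 6: A_seq=1387 A_ack=2272 B_seq=2272 B_ack=1387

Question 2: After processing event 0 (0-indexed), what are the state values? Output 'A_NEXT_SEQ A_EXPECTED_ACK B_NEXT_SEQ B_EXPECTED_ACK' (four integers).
After event 0: A_seq=1033 A_ack=2000 B_seq=2000 B_ack=1033

1033 2000 2000 1033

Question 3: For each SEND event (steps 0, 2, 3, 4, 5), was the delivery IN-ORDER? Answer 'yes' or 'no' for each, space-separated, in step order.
Step 0: SEND seq=1000 -> in-order
Step 2: SEND seq=1197 -> out-of-order
Step 3: SEND seq=1033 -> in-order
Step 4: SEND seq=2000 -> in-order
Step 5: SEND seq=2103 -> in-order

Answer: yes no yes yes yes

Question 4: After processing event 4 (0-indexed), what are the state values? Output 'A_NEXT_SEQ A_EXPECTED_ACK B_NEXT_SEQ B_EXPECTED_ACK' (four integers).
After event 0: A_seq=1033 A_ack=2000 B_seq=2000 B_ack=1033
After event 1: A_seq=1197 A_ack=2000 B_seq=2000 B_ack=1033
After event 2: A_seq=1387 A_ack=2000 B_seq=2000 B_ack=1033
After event 3: A_seq=1387 A_ack=2000 B_seq=2000 B_ack=1387
After event 4: A_seq=1387 A_ack=2103 B_seq=2103 B_ack=1387

1387 2103 2103 1387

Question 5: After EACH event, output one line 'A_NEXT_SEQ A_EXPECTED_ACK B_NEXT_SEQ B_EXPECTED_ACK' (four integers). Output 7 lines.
1033 2000 2000 1033
1197 2000 2000 1033
1387 2000 2000 1033
1387 2000 2000 1387
1387 2103 2103 1387
1387 2272 2272 1387
1387 2272 2272 1387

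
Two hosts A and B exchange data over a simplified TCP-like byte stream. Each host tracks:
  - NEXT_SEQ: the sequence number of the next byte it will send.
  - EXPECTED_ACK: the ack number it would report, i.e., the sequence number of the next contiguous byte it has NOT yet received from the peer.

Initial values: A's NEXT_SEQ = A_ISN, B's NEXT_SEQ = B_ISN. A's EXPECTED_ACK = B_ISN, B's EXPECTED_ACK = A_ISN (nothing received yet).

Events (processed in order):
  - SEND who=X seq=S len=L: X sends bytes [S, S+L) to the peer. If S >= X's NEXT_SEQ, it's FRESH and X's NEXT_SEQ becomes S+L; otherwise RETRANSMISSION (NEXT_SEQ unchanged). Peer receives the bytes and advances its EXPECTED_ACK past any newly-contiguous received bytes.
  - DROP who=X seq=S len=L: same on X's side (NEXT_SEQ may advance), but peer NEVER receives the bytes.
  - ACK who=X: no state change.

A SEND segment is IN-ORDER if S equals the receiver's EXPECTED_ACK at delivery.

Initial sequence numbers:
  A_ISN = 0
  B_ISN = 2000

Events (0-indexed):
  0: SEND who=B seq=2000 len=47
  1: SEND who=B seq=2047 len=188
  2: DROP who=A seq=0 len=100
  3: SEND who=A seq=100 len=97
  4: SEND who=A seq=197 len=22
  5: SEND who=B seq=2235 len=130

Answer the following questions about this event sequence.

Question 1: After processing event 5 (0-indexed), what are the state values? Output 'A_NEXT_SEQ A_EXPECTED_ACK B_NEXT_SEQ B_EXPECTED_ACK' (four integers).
After event 0: A_seq=0 A_ack=2047 B_seq=2047 B_ack=0
After event 1: A_seq=0 A_ack=2235 B_seq=2235 B_ack=0
After event 2: A_seq=100 A_ack=2235 B_seq=2235 B_ack=0
After event 3: A_seq=197 A_ack=2235 B_seq=2235 B_ack=0
After event 4: A_seq=219 A_ack=2235 B_seq=2235 B_ack=0
After event 5: A_seq=219 A_ack=2365 B_seq=2365 B_ack=0

219 2365 2365 0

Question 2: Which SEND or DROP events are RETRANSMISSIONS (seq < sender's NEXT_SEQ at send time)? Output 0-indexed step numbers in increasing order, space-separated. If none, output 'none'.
Answer: none

Derivation:
Step 0: SEND seq=2000 -> fresh
Step 1: SEND seq=2047 -> fresh
Step 2: DROP seq=0 -> fresh
Step 3: SEND seq=100 -> fresh
Step 4: SEND seq=197 -> fresh
Step 5: SEND seq=2235 -> fresh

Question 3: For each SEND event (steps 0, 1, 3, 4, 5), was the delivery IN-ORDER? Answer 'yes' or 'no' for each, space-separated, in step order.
Step 0: SEND seq=2000 -> in-order
Step 1: SEND seq=2047 -> in-order
Step 3: SEND seq=100 -> out-of-order
Step 4: SEND seq=197 -> out-of-order
Step 5: SEND seq=2235 -> in-order

Answer: yes yes no no yes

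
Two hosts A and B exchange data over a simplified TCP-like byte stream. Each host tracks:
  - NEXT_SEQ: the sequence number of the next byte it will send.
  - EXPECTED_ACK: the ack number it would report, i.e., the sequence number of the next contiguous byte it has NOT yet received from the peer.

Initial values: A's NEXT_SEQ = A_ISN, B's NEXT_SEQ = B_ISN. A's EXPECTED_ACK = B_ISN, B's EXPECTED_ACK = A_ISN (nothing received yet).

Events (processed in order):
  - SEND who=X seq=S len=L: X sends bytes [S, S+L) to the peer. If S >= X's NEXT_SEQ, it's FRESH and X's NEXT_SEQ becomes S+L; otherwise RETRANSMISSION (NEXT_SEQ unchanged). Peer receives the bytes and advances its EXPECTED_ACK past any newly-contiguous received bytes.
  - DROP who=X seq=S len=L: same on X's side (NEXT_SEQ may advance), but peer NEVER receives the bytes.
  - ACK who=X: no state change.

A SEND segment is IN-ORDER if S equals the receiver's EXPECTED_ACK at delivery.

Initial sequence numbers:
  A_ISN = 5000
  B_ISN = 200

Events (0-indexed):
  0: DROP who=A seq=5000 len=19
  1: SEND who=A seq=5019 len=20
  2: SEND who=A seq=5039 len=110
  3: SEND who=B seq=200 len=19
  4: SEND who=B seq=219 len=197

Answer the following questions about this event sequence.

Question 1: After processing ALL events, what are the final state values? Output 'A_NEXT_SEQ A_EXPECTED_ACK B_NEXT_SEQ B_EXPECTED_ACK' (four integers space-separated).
After event 0: A_seq=5019 A_ack=200 B_seq=200 B_ack=5000
After event 1: A_seq=5039 A_ack=200 B_seq=200 B_ack=5000
After event 2: A_seq=5149 A_ack=200 B_seq=200 B_ack=5000
After event 3: A_seq=5149 A_ack=219 B_seq=219 B_ack=5000
After event 4: A_seq=5149 A_ack=416 B_seq=416 B_ack=5000

Answer: 5149 416 416 5000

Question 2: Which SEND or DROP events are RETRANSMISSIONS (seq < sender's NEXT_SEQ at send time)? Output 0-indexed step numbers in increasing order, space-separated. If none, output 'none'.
Answer: none

Derivation:
Step 0: DROP seq=5000 -> fresh
Step 1: SEND seq=5019 -> fresh
Step 2: SEND seq=5039 -> fresh
Step 3: SEND seq=200 -> fresh
Step 4: SEND seq=219 -> fresh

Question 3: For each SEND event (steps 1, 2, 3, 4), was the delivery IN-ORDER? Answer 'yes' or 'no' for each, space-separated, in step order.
Answer: no no yes yes

Derivation:
Step 1: SEND seq=5019 -> out-of-order
Step 2: SEND seq=5039 -> out-of-order
Step 3: SEND seq=200 -> in-order
Step 4: SEND seq=219 -> in-order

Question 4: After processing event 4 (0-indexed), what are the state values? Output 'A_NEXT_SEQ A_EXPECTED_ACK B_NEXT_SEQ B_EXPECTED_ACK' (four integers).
After event 0: A_seq=5019 A_ack=200 B_seq=200 B_ack=5000
After event 1: A_seq=5039 A_ack=200 B_seq=200 B_ack=5000
After event 2: A_seq=5149 A_ack=200 B_seq=200 B_ack=5000
After event 3: A_seq=5149 A_ack=219 B_seq=219 B_ack=5000
After event 4: A_seq=5149 A_ack=416 B_seq=416 B_ack=5000

5149 416 416 5000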